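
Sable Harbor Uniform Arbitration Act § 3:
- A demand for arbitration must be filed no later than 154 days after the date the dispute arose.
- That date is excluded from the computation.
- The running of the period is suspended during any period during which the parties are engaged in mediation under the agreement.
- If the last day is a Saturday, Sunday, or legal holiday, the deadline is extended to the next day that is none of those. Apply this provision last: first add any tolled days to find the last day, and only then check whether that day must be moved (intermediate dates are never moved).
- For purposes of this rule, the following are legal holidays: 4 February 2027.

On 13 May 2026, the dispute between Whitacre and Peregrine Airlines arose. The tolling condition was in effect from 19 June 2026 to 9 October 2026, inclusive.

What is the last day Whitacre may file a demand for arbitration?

154 days after 13 May 2026 is October 14, 2026.
From June 19, 2026 through October 9, 2026 inclusive is 113 days; tolling adds 113 days: October 14, 2026 + 113 days = February 4, 2027.
February 4, 2027 is a listed holiday. The next qualifying day is February 5, 2027.

February 5, 2027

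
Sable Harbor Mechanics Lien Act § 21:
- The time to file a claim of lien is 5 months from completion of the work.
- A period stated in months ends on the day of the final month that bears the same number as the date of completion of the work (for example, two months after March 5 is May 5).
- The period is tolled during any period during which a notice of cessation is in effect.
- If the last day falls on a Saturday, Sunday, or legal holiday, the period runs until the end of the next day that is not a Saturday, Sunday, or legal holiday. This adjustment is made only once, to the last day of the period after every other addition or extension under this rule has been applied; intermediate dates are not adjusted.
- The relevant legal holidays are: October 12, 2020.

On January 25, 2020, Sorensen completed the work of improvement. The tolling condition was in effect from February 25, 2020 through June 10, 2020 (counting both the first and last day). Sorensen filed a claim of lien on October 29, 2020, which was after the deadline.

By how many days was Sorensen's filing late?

5 months after January 25, 2020 is June 25, 2020.
From February 25, 2020 through June 10, 2020 inclusive is 107 days; tolling adds 107 days: June 25, 2020 + 107 days = October 10, 2020.
October 10, 2020 is Saturday; October 11, 2020 is Sunday; October 12, 2020 is a listed holiday. The next qualifying day is October 13, 2020.
The deadline is October 13, 2020; from October 13, 2020 to October 29, 2020 is 16 days.

16 days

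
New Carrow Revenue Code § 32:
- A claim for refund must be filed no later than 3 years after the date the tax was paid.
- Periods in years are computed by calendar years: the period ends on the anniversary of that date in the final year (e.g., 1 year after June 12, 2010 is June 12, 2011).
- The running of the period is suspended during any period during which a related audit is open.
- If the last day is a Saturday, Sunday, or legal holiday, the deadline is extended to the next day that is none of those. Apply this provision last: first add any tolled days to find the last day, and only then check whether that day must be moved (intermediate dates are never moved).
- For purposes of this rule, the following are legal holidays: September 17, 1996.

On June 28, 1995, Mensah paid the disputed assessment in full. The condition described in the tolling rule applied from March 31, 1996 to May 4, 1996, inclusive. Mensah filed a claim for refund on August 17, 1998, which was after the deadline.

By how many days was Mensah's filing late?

3 years after June 28, 1995 is June 28, 1998.
From March 31, 1996 through May 4, 1996 inclusive is 35 days; tolling adds 35 days: June 28, 1998 + 35 days = August 2, 1998.
August 2, 1998 is Sunday. The next qualifying day is August 3, 1998.
The deadline is August 3, 1998; from August 3, 1998 to August 17, 1998 is 14 days.

14 days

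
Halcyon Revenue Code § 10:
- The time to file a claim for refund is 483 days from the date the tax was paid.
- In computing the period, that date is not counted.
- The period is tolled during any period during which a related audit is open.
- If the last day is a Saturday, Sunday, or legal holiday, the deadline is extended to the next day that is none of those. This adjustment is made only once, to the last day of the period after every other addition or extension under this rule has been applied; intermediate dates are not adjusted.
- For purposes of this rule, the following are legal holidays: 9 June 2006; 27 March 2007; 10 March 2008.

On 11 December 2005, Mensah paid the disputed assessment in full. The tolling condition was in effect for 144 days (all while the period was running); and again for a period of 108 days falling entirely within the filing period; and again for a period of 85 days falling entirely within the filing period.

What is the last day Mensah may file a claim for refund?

483 days after 11 December 2005 is April 8, 2007.
Tolling adds 144 days: April 8, 2007 + 144 days = August 30, 2007.
Tolling adds 108 days: August 30, 2007 + 108 days = December 16, 2007.
Tolling adds 85 days: December 16, 2007 + 85 days = March 10, 2008.
March 10, 2008 is a listed holiday. The next qualifying day is March 11, 2008.

March 11, 2008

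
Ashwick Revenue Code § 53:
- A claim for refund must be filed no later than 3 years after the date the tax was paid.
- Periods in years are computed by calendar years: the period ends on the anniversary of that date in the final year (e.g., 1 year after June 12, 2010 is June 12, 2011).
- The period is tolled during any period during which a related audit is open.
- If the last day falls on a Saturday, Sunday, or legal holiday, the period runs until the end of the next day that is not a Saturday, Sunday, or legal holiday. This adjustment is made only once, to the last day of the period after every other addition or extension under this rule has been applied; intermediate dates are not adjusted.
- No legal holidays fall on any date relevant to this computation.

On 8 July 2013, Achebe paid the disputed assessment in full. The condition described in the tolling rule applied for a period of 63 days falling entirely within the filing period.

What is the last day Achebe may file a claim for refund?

September 9, 2016

3 years after 8 July 2013 is July 8, 2016.
Tolling adds 63 days: July 8, 2016 + 63 days = September 9, 2016.
September 9, 2016 is a Friday and not a legal holiday, so no extension applies.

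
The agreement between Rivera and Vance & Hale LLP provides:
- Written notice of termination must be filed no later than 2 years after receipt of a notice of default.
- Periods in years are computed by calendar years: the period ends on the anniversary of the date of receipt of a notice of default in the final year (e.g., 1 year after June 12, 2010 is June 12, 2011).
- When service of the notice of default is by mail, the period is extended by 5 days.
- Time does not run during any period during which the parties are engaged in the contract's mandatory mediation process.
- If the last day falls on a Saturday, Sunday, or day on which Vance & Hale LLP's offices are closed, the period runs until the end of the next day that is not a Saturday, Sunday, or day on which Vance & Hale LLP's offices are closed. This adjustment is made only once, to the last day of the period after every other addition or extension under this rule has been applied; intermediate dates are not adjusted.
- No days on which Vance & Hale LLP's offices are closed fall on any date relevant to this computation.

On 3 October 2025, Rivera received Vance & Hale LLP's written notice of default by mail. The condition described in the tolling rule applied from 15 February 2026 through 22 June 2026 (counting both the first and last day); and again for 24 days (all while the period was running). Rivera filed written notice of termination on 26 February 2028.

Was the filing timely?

Yes

2 years after 3 October 2025 is October 3, 2027.
Service was by mail, adding 5 days: October 3, 2027 + 5 days = October 8, 2027.
From February 15, 2026 through June 22, 2026 inclusive is 128 days; tolling adds 128 days: October 8, 2027 + 128 days = February 13, 2028.
Tolling adds 24 days: February 13, 2028 + 24 days = March 8, 2028.
March 8, 2028 is a Wednesday and not a day on which Vance & Hale LLP's offices are closed, so no extension applies.
The deadline is March 8, 2028; the filing on February 26, 2028 is on or before that date.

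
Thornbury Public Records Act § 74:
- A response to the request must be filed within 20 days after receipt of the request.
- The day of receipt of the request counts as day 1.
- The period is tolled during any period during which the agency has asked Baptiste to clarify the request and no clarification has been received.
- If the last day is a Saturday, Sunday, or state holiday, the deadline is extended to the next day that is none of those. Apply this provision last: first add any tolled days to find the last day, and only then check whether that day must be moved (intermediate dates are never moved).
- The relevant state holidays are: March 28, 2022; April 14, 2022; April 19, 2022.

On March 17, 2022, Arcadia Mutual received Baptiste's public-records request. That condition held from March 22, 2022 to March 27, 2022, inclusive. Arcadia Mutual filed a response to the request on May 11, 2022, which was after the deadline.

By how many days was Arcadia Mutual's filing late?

Counting March 17, 2022 as day 1, day 20 is April 5, 2022.
From March 22, 2022 through March 27, 2022 inclusive is 6 days; tolling adds 6 days: April 5, 2022 + 6 days = April 11, 2022.
April 11, 2022 is a Monday and not a state holiday, so no extension applies.
The deadline is April 11, 2022; from April 11, 2022 to May 11, 2022 is 30 days.

30 days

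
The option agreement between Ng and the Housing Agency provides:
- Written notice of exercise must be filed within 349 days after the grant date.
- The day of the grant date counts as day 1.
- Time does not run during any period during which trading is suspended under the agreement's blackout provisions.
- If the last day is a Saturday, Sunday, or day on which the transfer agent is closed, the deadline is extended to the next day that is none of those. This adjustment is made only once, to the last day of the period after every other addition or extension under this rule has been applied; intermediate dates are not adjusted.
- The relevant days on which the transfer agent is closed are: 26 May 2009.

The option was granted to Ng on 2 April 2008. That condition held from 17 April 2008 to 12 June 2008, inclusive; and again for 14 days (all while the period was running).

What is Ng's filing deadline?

Counting 2 April 2008 as day 1, day 349 is March 16, 2009.
From April 17, 2008 through June 12, 2008 inclusive is 57 days; tolling adds 57 days: March 16, 2009 + 57 days = May 12, 2009.
Tolling adds 14 days: May 12, 2009 + 14 days = May 26, 2009.
May 26, 2009 is a listed holiday. The next qualifying day is May 27, 2009.

May 27, 2009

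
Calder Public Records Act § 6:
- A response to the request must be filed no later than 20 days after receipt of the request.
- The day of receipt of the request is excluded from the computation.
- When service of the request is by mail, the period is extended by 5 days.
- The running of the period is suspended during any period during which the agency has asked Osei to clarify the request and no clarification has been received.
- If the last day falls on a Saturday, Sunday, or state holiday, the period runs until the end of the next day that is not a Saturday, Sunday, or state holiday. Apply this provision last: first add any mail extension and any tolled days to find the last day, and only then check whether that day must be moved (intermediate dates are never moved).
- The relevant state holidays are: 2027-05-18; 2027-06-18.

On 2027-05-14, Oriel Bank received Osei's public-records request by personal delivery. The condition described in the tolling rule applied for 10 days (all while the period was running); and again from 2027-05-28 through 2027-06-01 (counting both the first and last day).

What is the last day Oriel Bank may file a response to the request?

20 days after 2027-05-14 is June 3, 2027.
Service was not by mail, so no mail extension applies.
Tolling adds 10 days: June 3, 2027 + 10 days = June 13, 2027.
From May 28, 2027 through June 1, 2027 inclusive is 5 days; tolling adds 5 days: June 13, 2027 + 5 days = June 18, 2027.
June 18, 2027 is a listed holiday; June 19, 2027 is Saturday; June 20, 2027 is Sunday. The next qualifying day is June 21, 2027.

June 21, 2027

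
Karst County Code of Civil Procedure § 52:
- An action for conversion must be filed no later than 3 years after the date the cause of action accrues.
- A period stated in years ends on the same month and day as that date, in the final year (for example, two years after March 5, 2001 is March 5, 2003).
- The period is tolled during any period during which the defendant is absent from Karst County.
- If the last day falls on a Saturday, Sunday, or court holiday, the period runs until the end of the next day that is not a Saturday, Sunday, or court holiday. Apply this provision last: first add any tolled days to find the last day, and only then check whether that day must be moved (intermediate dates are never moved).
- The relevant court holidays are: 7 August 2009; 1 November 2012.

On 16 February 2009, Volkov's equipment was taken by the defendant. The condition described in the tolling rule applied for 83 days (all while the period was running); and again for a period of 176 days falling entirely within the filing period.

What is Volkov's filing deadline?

November 2, 2012

3 years after 16 February 2009 is February 16, 2012.
Tolling adds 83 days: February 16, 2012 + 83 days = May 9, 2012.
Tolling adds 176 days: May 9, 2012 + 176 days = November 1, 2012.
November 1, 2012 is a listed holiday. The next qualifying day is November 2, 2012.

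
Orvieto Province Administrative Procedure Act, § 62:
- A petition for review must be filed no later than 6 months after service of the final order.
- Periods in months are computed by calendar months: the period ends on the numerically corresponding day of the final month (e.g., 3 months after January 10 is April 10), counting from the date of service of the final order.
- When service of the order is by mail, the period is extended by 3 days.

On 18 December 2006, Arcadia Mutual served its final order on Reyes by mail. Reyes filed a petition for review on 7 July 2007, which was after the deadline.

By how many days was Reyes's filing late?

16 days

6 months after 18 December 2006 is June 18, 2007.
Service was by mail, adding 3 days: June 18, 2007 + 3 days = June 21, 2007.
The deadline is June 21, 2007; from June 21, 2007 to July 7, 2007 is 16 days.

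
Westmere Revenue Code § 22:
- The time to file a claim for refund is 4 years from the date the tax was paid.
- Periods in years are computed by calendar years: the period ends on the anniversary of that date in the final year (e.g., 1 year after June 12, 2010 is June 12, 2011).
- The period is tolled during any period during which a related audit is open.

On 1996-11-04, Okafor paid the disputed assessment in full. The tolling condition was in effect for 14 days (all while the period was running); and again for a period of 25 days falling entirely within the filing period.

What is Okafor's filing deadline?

4 years after 1996-11-04 is November 4, 2000.
Tolling adds 14 days: November 4, 2000 + 14 days = November 18, 2000.
Tolling adds 25 days: November 18, 2000 + 25 days = December 13, 2000.

December 13, 2000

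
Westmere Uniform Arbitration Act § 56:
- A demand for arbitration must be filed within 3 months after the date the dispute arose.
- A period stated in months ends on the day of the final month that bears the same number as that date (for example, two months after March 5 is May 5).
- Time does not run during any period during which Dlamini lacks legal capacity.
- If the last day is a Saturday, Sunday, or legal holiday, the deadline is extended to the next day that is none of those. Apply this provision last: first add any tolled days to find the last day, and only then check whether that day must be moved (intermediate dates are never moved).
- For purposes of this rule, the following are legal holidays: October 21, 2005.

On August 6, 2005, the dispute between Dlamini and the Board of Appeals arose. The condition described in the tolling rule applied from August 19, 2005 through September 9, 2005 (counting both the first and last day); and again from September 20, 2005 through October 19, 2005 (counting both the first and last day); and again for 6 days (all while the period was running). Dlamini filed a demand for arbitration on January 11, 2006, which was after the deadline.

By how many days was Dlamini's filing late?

8 days

3 months after August 6, 2005 is November 6, 2005.
From August 19, 2005 through September 9, 2005 inclusive is 22 days; tolling adds 22 days: November 6, 2005 + 22 days = November 28, 2005.
From September 20, 2005 through October 19, 2005 inclusive is 30 days; tolling adds 30 days: November 28, 2005 + 30 days = December 28, 2005.
Tolling adds 6 days: December 28, 2005 + 6 days = January 3, 2006.
January 3, 2006 is a Tuesday and not a legal holiday, so no extension applies.
The deadline is January 3, 2006; from January 3, 2006 to January 11, 2006 is 8 days.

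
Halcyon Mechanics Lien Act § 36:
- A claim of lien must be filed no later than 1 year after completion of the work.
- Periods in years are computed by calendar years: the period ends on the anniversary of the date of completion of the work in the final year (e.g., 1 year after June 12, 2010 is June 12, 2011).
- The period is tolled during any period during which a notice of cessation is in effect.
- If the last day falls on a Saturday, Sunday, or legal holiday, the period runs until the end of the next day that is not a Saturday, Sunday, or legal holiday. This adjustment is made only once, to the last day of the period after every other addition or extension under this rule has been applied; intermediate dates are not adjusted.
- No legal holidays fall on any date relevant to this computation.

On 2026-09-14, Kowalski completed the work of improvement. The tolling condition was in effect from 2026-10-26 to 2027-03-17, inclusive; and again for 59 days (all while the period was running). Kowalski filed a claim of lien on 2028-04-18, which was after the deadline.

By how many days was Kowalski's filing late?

15 days

1 year after 2026-09-14 is September 14, 2027.
From October 26, 2026 through March 17, 2027 inclusive is 143 days; tolling adds 143 days: September 14, 2027 + 143 days = February 4, 2028.
Tolling adds 59 days: February 4, 2028 + 59 days = April 3, 2028.
April 3, 2028 is a Monday and not a legal holiday, so no extension applies.
The deadline is April 3, 2028; from April 3, 2028 to April 18, 2028 is 15 days.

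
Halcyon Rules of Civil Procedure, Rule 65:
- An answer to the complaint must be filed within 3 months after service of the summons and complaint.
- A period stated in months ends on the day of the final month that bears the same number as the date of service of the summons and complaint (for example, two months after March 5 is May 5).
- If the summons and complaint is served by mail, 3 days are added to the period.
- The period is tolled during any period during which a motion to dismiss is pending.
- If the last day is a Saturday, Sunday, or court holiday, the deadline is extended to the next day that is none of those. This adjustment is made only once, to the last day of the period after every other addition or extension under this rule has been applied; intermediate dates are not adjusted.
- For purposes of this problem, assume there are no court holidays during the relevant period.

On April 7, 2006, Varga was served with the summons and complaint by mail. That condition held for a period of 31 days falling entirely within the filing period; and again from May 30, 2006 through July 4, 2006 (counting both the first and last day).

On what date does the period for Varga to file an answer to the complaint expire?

September 15, 2006

3 months after April 7, 2006 is July 7, 2006.
Service was by mail, adding 3 days: July 7, 2006 + 3 days = July 10, 2006.
Tolling adds 31 days: July 10, 2006 + 31 days = August 10, 2006.
From May 30, 2006 through July 4, 2006 inclusive is 36 days; tolling adds 36 days: August 10, 2006 + 36 days = September 15, 2006.
September 15, 2006 is a Friday and not a court holiday, so no extension applies.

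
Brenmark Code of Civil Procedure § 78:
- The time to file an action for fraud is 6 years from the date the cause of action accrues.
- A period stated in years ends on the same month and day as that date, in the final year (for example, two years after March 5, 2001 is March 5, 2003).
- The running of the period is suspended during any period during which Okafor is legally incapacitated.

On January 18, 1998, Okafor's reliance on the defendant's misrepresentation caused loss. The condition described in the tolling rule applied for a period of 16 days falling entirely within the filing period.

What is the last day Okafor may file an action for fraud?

6 years after January 18, 1998 is January 18, 2004.
Tolling adds 16 days: January 18, 2004 + 16 days = February 3, 2004.

February 3, 2004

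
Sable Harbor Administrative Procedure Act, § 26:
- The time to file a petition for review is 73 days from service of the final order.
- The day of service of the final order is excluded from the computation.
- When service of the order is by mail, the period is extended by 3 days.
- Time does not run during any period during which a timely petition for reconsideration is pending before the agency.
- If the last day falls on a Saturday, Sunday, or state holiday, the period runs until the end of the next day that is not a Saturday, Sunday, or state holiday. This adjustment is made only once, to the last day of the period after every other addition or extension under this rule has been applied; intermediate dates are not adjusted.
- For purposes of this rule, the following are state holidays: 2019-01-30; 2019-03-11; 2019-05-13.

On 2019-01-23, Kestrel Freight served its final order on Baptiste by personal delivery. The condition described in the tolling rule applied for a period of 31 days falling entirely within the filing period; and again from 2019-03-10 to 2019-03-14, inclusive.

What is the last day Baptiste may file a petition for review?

May 14, 2019

73 days after 2019-01-23 is April 6, 2019.
Service was not by mail, so no mail extension applies.
Tolling adds 31 days: April 6, 2019 + 31 days = May 7, 2019.
From March 10, 2019 through March 14, 2019 inclusive is 5 days; tolling adds 5 days: May 7, 2019 + 5 days = May 12, 2019.
May 12, 2019 is Sunday; May 13, 2019 is a listed holiday. The next qualifying day is May 14, 2019.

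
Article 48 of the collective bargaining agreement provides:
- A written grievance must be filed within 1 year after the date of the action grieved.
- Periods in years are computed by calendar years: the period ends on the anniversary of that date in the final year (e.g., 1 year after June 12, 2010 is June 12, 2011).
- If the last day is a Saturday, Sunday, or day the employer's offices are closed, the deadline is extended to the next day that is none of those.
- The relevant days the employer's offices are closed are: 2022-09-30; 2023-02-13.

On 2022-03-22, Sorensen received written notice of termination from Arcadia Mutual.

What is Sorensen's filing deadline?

1 year after 2022-03-22 is March 22, 2023.
March 22, 2023 is a Wednesday and not a day the employer's offices are closed, so no extension applies.

March 22, 2023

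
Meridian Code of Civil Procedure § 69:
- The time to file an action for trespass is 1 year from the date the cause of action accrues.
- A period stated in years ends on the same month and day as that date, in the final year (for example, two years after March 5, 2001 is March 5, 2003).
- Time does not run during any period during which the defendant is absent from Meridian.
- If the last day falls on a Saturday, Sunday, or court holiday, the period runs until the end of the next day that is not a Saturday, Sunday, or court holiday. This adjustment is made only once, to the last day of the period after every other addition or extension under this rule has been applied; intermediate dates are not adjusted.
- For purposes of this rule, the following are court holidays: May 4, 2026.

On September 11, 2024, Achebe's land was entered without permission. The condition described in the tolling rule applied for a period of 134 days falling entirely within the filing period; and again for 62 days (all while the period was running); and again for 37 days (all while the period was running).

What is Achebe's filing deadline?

May 5, 2026

1 year after September 11, 2024 is September 11, 2025.
Tolling adds 134 days: September 11, 2025 + 134 days = January 23, 2026.
Tolling adds 62 days: January 23, 2026 + 62 days = March 26, 2026.
Tolling adds 37 days: March 26, 2026 + 37 days = May 2, 2026.
May 2, 2026 is Saturday; May 3, 2026 is Sunday; May 4, 2026 is a listed holiday. The next qualifying day is May 5, 2026.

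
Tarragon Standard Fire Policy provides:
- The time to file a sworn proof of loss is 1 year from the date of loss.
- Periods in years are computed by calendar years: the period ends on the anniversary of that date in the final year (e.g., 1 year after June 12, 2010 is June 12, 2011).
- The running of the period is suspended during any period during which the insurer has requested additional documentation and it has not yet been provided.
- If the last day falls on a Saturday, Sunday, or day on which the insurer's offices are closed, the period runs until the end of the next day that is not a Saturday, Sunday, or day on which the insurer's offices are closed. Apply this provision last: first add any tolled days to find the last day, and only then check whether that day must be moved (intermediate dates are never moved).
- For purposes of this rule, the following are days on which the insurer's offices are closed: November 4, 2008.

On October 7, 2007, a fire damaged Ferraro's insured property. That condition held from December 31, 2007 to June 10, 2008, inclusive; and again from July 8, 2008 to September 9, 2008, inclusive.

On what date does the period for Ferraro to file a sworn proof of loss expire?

1 year after October 7, 2007 is October 7, 2008.
From December 31, 2007 through June 10, 2008 inclusive is 163 days; tolling adds 163 days: October 7, 2008 + 163 days = March 19, 2009.
From July 8, 2008 through September 9, 2008 inclusive is 64 days; tolling adds 64 days: March 19, 2009 + 64 days = May 22, 2009.
May 22, 2009 is a Friday and not a day on which the insurer's offices are closed, so no extension applies.

May 22, 2009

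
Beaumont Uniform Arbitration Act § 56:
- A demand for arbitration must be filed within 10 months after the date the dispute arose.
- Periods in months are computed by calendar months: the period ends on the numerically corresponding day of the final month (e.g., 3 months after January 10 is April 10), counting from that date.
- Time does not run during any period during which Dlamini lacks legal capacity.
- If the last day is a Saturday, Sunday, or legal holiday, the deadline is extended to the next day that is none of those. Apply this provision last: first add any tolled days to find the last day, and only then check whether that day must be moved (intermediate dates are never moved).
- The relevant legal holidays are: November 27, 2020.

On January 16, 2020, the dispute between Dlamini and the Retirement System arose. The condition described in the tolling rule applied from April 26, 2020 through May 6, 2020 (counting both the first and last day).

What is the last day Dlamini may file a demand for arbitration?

November 30, 2020

10 months after January 16, 2020 is November 16, 2020.
From April 26, 2020 through May 6, 2020 inclusive is 11 days; tolling adds 11 days: November 16, 2020 + 11 days = November 27, 2020.
November 27, 2020 is a listed holiday; November 28, 2020 is Saturday; November 29, 2020 is Sunday. The next qualifying day is November 30, 2020.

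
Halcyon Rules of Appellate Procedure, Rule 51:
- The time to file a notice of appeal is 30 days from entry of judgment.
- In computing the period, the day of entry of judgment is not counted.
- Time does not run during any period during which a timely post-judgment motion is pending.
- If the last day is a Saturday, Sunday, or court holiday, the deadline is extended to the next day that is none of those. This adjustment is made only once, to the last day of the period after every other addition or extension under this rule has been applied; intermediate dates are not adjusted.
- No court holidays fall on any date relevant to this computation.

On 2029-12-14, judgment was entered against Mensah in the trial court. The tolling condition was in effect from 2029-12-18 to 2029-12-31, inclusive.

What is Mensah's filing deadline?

January 28, 2030

30 days after 2029-12-14 is January 13, 2030.
From December 18, 2029 through December 31, 2029 inclusive is 14 days; tolling adds 14 days: January 13, 2030 + 14 days = January 27, 2030.
January 27, 2030 is Sunday. The next qualifying day is January 28, 2030.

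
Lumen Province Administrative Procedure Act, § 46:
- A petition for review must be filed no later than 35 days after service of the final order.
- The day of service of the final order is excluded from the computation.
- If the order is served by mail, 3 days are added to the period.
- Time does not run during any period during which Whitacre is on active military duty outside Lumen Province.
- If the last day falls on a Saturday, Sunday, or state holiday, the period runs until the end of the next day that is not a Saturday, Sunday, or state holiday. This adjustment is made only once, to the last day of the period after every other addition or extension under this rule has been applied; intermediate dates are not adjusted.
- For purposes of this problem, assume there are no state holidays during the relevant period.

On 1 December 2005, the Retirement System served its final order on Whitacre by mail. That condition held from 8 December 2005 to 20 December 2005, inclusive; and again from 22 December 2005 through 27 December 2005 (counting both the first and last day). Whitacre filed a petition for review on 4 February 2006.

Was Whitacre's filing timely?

35 days after 1 December 2005 is January 5, 2006.
Service was by mail, adding 3 days: January 5, 2006 + 3 days = January 8, 2006.
From December 8, 2005 through December 20, 2005 inclusive is 13 days; tolling adds 13 days: January 8, 2006 + 13 days = January 21, 2006.
From December 22, 2005 through December 27, 2005 inclusive is 6 days; tolling adds 6 days: January 21, 2006 + 6 days = January 27, 2006.
January 27, 2006 is a Friday and not a state holiday, so no extension applies.
The deadline is January 27, 2006; the filing on February 4, 2006 is after that date.

No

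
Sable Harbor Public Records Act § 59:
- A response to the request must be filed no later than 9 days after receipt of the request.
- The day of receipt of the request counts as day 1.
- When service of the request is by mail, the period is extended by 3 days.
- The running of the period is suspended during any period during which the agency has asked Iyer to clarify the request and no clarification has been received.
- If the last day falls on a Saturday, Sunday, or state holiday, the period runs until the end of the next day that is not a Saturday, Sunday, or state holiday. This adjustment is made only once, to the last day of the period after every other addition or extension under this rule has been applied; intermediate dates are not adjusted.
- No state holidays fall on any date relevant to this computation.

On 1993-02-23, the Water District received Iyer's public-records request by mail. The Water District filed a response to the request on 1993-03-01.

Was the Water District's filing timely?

Yes

Counting 1993-02-23 as day 1, day 9 is March 3, 1993.
Service was by mail, adding 3 days: March 3, 1993 + 3 days = March 6, 1993.
March 6, 1993 is Saturday; March 7, 1993 is Sunday. The next qualifying day is March 8, 1993.
The deadline is March 8, 1993; the filing on March 1, 1993 is on or before that date.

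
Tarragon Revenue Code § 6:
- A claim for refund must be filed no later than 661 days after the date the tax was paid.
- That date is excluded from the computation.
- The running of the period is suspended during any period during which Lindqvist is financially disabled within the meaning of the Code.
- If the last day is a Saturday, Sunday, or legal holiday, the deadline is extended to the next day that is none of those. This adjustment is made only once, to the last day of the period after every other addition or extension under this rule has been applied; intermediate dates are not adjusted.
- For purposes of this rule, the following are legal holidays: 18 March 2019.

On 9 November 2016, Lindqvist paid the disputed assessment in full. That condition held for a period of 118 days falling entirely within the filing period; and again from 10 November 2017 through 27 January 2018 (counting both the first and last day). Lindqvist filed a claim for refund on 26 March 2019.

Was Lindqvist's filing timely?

661 days after 9 November 2016 is September 1, 2018.
Tolling adds 118 days: September 1, 2018 + 118 days = December 28, 2018.
From November 10, 2017 through January 27, 2018 inclusive is 79 days; tolling adds 79 days: December 28, 2018 + 79 days = March 17, 2019.
March 17, 2019 is Sunday; March 18, 2019 is a listed holiday. The next qualifying day is March 19, 2019.
The deadline is March 19, 2019; the filing on March 26, 2019 is after that date.

No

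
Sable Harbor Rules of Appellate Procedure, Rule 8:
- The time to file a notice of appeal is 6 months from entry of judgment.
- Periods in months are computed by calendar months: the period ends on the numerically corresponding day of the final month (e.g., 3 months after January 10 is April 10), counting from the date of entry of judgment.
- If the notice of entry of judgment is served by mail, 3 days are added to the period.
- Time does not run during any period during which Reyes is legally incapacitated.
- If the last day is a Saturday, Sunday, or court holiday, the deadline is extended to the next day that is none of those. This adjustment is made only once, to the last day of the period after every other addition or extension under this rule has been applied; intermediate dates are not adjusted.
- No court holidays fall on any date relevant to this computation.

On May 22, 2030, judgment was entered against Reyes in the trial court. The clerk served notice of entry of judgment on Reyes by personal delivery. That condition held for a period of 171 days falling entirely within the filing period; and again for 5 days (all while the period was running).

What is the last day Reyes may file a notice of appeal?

6 months after May 22, 2030 is November 22, 2030.
Service was not by mail, so no mail extension applies.
Tolling adds 171 days: November 22, 2030 + 171 days = May 12, 2031.
Tolling adds 5 days: May 12, 2031 + 5 days = May 17, 2031.
May 17, 2031 is Saturday; May 18, 2031 is Sunday. The next qualifying day is May 19, 2031.

May 19, 2031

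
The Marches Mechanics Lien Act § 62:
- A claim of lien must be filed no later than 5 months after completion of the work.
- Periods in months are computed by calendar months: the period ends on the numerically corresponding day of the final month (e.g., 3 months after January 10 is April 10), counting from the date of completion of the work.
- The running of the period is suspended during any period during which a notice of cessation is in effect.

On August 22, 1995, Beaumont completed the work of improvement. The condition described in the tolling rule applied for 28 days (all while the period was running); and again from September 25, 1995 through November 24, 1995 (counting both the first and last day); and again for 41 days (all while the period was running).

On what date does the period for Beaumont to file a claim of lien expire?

5 months after August 22, 1995 is January 22, 1996.
Tolling adds 28 days: January 22, 1996 + 28 days = February 19, 1996.
From September 25, 1995 through November 24, 1995 inclusive is 61 days; tolling adds 61 days: February 19, 1996 + 61 days = April 20, 1996.
Tolling adds 41 days: April 20, 1996 + 41 days = May 31, 1996.

May 31, 1996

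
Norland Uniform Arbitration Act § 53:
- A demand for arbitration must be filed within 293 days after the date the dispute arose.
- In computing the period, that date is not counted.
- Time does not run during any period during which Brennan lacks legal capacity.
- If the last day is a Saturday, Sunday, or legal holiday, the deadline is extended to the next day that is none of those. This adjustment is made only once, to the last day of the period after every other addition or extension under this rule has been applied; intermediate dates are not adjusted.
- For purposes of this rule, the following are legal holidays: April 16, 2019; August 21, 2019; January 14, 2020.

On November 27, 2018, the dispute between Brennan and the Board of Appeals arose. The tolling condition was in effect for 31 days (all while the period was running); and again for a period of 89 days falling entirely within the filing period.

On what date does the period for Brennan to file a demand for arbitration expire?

January 15, 2020

293 days after November 27, 2018 is September 16, 2019.
Tolling adds 31 days: September 16, 2019 + 31 days = October 17, 2019.
Tolling adds 89 days: October 17, 2019 + 89 days = January 14, 2020.
January 14, 2020 is a listed holiday. The next qualifying day is January 15, 2020.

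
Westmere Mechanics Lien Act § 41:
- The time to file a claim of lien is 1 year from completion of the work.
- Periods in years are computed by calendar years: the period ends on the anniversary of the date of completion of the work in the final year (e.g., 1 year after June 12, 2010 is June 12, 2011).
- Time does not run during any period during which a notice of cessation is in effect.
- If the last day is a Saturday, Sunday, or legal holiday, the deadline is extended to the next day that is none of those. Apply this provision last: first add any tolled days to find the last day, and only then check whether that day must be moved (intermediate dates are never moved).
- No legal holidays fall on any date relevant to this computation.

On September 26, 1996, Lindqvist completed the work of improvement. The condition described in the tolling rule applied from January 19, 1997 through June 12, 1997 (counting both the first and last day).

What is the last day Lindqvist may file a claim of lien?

1 year after September 26, 1996 is September 26, 1997.
From January 19, 1997 through June 12, 1997 inclusive is 145 days; tolling adds 145 days: September 26, 1997 + 145 days = February 18, 1998.
February 18, 1998 is a Wednesday and not a legal holiday, so no extension applies.

February 18, 1998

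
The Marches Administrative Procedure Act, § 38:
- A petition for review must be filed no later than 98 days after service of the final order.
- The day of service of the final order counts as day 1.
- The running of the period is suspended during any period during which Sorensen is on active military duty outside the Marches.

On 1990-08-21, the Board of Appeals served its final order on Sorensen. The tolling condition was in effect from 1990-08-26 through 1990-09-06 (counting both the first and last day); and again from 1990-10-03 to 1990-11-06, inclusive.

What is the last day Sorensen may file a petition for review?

Counting 1990-08-21 as day 1, day 98 is November 26, 1990.
From August 26, 1990 through September 6, 1990 inclusive is 12 days; tolling adds 12 days: November 26, 1990 + 12 days = December 8, 1990.
From October 3, 1990 through November 6, 1990 inclusive is 35 days; tolling adds 35 days: December 8, 1990 + 35 days = January 12, 1991.

January 12, 1991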